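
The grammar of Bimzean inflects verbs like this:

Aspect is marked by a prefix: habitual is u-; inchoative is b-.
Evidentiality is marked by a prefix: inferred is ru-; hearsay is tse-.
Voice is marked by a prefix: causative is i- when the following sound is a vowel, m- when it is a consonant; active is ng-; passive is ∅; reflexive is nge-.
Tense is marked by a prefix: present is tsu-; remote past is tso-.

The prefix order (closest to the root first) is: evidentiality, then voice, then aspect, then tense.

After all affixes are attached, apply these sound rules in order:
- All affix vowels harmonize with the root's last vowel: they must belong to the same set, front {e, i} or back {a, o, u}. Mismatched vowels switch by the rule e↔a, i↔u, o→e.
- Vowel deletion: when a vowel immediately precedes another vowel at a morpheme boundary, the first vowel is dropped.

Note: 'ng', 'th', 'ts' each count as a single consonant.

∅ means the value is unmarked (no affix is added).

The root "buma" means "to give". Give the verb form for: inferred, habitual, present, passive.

Attach evidentiality inferred ru- → rubuma.
voice = passive: zero marking, form stays rubuma.
Attach aspect habitual u- → urubuma.
Attach tense present tsu- → tsuurubuma.
Vowel harmony: no change.
Apply vowel deletion: tsuurubuma → tsurubuma.

tsurubuma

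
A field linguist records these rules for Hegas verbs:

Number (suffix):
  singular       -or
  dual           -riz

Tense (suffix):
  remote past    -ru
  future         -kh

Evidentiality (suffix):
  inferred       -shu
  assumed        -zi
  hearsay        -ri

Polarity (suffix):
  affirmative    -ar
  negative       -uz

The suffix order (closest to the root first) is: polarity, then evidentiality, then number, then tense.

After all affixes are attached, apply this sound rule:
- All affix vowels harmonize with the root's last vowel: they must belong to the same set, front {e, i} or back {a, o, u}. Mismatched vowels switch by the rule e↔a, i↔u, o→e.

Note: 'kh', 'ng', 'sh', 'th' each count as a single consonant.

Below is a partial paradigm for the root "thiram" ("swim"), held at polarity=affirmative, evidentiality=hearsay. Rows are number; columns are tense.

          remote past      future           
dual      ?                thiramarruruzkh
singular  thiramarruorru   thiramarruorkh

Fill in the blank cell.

Attach polarity affirmative -ar → thiramar.
Attach evidentiality hearsay -ri → thiramarri.
Attach number dual -riz → thiramarririz.
Attach tense remote past -ru → thiramarririzru.
Apply vowel harmony: thiramarririzru → thiramarruruzru.

thiramarruruzru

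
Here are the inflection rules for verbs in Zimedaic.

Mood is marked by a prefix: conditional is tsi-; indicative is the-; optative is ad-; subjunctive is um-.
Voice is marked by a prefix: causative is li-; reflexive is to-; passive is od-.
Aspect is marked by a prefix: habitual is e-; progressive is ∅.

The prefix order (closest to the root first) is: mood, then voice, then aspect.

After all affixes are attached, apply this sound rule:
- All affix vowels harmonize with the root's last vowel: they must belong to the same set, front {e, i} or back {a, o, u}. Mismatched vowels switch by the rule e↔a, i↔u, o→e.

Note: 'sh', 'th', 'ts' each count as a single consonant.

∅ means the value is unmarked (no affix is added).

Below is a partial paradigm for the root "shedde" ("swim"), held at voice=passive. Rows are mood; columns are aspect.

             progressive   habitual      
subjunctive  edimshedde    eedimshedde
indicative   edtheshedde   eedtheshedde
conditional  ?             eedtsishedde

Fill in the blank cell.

edtsishedde

Attach mood conditional tsi- → tsishedde.
Attach voice passive od- → odtsishedde.
aspect = progressive: zero marking, form stays odtsishedde.
Apply vowel harmony: odtsishedde → edtsishedde.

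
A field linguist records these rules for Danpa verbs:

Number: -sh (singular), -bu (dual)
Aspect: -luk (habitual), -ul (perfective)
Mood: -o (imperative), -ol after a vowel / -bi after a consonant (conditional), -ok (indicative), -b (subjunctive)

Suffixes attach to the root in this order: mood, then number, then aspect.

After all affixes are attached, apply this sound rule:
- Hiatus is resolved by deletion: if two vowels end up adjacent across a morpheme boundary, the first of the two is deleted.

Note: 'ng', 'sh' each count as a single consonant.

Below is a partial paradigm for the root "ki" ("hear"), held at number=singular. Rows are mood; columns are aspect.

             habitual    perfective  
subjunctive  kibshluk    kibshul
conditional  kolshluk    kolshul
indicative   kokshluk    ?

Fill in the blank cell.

Attach mood indicative -ok → kiok.
Attach number singular -sh → kioksh.
Attach aspect perfective -ul → kiokshul.
Apply vowel deletion: kiokshul → kokshul.

kokshul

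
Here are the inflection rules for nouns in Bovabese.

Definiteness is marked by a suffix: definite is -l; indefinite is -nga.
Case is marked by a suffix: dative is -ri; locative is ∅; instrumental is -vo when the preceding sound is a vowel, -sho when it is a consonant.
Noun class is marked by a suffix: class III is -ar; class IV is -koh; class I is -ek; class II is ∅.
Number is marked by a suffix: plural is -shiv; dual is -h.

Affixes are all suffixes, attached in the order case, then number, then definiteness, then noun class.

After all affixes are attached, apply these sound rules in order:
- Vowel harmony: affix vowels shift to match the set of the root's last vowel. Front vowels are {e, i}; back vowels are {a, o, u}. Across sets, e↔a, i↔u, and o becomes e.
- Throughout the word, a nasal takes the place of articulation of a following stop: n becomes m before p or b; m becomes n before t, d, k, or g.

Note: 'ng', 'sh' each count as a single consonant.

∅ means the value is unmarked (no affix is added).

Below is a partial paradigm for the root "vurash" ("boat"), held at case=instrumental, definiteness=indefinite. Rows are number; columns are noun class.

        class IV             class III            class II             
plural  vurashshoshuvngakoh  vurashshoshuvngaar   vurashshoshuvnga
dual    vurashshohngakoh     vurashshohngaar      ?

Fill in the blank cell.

vurashshohnga

Attach case instrumental -sho (after consonant 'sh') → vurashsho.
Attach number dual -h → vurashshoh.
Attach definiteness indefinite -nga → vurashshohnga.
noun class = class II: zero marking, form stays vurashshohnga.
Vowel harmony: no change.
Nasal assimilation: no change.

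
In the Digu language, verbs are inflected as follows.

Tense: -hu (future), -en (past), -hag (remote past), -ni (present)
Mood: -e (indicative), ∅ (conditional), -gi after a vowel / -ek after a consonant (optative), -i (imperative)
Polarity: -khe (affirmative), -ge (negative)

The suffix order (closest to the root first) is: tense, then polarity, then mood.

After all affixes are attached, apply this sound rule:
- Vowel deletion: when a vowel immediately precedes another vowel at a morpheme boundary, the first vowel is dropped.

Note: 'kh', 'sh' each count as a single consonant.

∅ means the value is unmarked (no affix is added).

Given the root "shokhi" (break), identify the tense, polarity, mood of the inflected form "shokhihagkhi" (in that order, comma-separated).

Segment: shokhi-hag-khe-i.
tense: -hag → remote past.
polarity: -khe → affirmative.
mood: -i → imperative.

remote past, affirmative, imperative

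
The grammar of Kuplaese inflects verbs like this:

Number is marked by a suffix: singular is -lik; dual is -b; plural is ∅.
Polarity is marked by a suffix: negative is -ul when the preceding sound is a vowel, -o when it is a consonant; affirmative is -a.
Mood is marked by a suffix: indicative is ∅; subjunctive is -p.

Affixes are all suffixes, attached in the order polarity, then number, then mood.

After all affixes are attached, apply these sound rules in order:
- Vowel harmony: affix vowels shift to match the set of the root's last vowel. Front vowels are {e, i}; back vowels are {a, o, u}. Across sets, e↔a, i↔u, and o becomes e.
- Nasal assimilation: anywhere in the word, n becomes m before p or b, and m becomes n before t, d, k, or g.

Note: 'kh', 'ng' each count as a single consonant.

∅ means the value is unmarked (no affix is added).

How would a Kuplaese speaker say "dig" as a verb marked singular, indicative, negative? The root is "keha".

Attach polarity negative -ul (after vowel 'a') → kehaul.
Attach number singular -lik → kehaullik.
mood = indicative: zero marking, form stays kehaullik.
Apply vowel harmony: kehaullik → kehaulluk.
Nasal assimilation: no change.

kehaulluk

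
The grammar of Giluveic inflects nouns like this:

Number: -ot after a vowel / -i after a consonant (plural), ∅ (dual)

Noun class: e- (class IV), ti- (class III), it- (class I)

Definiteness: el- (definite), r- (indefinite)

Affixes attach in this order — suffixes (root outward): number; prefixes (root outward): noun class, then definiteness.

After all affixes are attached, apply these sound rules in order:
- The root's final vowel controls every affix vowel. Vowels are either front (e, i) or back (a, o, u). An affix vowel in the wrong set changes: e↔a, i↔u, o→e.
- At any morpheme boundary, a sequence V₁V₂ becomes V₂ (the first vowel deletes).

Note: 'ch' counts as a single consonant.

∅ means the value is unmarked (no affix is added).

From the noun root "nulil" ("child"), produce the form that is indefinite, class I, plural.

Attach noun class class I it- → itnulil.
Attach definiteness indefinite r- → ritnulil.
Attach number plural -i (after consonant 'l') → ritnulili.
Vowel harmony: no change.
Vowel deletion: no change.

ritnulili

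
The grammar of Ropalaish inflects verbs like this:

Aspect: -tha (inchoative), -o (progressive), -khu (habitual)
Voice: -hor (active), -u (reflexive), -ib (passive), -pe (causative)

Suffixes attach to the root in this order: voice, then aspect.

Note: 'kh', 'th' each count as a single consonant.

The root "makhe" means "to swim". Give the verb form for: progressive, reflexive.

Attach voice reflexive -u → makheu.
Attach aspect progressive -o → makheuo.

makheuo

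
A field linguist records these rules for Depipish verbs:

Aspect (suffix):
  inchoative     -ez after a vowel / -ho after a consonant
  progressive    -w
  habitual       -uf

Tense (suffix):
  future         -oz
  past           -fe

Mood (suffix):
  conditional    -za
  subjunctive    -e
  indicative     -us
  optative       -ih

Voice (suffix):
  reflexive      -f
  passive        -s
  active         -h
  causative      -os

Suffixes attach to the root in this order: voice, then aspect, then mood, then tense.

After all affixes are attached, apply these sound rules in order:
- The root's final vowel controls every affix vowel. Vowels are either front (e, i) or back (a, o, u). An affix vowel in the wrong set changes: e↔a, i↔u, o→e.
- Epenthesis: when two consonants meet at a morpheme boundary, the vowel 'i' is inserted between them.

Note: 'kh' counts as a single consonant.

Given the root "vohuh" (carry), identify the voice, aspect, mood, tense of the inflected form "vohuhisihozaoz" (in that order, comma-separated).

Segment: vohuh-s-ho-za-oz.
voice: -s → passive.
aspect: -ez/ho → inchoative.
mood: -za → conditional.
tense: -oz → future.

passive, inchoative, conditional, future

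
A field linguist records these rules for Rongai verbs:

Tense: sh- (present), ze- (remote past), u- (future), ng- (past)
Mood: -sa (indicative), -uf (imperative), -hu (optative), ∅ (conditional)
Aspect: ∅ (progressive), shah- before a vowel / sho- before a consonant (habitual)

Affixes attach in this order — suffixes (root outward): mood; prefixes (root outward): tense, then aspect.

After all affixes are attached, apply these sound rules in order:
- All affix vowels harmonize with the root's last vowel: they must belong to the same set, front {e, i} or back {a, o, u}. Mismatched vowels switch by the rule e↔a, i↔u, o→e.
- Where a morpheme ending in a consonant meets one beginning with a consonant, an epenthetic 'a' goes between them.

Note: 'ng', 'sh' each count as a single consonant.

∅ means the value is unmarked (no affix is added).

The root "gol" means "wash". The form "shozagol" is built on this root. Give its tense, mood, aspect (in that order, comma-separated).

remote past, conditional, habitual

Segment: sho-ze-gol.
tense: ze- → remote past.
mood: ∅ → conditional.
aspect: shah/sho- → habitual.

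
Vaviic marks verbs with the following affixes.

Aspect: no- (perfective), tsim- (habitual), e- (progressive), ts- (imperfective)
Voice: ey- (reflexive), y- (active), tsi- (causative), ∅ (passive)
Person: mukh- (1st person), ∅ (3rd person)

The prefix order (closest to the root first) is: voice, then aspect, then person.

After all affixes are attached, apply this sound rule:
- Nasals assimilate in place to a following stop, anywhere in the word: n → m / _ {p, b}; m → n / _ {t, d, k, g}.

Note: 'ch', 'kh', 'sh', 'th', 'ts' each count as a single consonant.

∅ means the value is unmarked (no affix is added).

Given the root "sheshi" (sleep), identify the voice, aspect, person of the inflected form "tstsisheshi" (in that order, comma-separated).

causative, imperfective, 3rd person

Segment: ts-tsi-sheshi.
voice: tsi- → causative.
aspect: ts- → imperfective.
person: ∅ → 3rd person.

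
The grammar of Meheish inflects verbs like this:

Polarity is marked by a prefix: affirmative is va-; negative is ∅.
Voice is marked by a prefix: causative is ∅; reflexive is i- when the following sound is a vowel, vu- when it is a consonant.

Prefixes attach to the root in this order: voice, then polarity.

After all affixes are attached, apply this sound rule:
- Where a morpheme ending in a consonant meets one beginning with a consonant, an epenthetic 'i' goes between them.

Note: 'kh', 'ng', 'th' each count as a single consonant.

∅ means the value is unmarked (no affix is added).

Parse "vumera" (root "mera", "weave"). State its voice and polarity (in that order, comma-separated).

reflexive, negative

Segment: vu-mera.
voice: i/vu- → reflexive.
polarity: ∅ → negative.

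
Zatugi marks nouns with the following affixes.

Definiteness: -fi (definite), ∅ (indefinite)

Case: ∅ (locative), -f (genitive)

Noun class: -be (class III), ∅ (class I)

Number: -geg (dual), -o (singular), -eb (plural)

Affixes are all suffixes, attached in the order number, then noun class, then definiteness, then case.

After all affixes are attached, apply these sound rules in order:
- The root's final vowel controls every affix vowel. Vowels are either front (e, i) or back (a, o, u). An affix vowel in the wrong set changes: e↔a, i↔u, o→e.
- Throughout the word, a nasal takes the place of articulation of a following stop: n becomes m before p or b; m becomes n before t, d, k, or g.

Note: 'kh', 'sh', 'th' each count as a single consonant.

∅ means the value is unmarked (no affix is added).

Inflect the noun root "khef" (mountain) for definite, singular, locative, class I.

Attach number singular -o → khefo.
noun class = class I: zero marking, form stays khefo.
Attach definiteness definite -fi → khefofi.
case = locative: zero marking, form stays khefofi.
Apply vowel harmony: khefofi → khefefi.
Nasal assimilation: no change.

khefefi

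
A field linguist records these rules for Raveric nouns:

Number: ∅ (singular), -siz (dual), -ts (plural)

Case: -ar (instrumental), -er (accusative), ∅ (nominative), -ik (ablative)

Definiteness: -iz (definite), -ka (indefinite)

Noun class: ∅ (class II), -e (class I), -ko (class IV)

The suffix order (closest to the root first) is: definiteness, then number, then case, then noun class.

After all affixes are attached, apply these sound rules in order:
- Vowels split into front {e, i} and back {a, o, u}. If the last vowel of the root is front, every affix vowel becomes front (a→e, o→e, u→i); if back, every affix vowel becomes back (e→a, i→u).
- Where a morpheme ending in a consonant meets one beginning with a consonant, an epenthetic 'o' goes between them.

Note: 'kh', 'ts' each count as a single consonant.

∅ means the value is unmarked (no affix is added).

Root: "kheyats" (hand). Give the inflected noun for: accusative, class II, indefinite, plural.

Attach definiteness indefinite -ka → kheyatska.
Attach number plural -ts → kheyatskats.
Attach case accusative -er → kheyatskatser.
noun class = class II: zero marking, form stays kheyatskatser.
Apply vowel harmony: kheyatskatser → kheyatskatsar.
Apply epenthesis: kheyatskatsar → kheyatsokatsar.

kheyatsokatsar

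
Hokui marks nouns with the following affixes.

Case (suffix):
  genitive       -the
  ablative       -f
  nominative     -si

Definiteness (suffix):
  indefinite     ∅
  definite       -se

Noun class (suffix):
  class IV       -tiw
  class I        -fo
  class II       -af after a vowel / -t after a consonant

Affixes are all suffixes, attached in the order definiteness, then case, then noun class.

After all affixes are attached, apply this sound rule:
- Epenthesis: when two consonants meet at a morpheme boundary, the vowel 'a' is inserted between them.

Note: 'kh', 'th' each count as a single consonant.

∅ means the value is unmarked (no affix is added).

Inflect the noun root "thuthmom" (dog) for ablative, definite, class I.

thuthmomasefafo

Attach definiteness definite -se → thuthmomse.
Attach case ablative -f → thuthmomsef.
Attach noun class class I -fo → thuthmomseffo.
Apply epenthesis: thuthmomseffo → thuthmomasefafo.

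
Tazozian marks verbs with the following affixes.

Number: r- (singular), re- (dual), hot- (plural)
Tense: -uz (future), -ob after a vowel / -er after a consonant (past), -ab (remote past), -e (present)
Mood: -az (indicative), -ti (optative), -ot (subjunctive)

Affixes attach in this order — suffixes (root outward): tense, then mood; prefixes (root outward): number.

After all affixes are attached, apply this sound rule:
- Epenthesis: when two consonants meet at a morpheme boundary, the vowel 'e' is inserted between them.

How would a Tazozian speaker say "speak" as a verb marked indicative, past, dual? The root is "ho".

Attach tense past -ob (after vowel 'o') → hoob.
Attach mood indicative -az → hoobaz.
Attach number dual re- → rehoobaz.
Epenthesis: no change.

rehoobaz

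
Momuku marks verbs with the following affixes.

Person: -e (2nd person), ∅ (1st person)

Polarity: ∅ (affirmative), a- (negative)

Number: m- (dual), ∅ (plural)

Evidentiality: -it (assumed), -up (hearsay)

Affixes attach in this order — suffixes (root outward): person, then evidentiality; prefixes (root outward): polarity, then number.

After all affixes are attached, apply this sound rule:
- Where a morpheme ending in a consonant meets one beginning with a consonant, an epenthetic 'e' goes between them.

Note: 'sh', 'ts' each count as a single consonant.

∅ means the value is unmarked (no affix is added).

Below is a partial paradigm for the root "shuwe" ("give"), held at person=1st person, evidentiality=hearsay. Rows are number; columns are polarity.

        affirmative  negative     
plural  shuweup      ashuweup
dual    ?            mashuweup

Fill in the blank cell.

meshuweup

person = 1st person: zero marking, form stays shuwe.
Attach evidentiality hearsay -up → shuweup.
polarity = affirmative: zero marking, form stays shuweup.
Attach number dual m- → mshuweup.
Apply epenthesis: mshuweup → meshuweup.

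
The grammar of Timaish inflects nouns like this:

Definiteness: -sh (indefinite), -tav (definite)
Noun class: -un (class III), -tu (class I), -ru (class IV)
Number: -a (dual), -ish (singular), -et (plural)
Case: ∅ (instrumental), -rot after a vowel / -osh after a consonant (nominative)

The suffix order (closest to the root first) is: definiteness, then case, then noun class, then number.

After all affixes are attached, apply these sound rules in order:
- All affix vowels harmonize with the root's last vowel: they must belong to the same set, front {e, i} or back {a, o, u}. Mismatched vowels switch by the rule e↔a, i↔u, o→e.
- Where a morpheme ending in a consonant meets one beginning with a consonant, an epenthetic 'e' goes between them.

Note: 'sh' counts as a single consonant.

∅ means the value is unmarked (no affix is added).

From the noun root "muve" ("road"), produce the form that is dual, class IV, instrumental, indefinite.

Attach definiteness indefinite -sh → muvesh.
case = instrumental: zero marking, form stays muvesh.
Attach noun class class IV -ru → muveshru.
Attach number dual -a → muveshrua.
Apply vowel harmony: muveshrua → muveshrie.
Apply epenthesis: muveshrie → muvesherie.

muvesherie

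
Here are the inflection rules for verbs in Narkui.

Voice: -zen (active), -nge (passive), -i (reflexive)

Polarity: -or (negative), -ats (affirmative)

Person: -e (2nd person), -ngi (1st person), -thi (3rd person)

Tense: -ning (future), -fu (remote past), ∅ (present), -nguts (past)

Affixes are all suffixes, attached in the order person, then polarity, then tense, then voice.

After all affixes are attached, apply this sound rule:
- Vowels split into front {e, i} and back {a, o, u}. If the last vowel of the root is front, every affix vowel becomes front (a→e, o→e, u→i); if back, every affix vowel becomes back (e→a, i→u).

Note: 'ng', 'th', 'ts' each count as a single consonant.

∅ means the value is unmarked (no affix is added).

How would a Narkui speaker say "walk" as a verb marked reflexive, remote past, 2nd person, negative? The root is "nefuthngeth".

Attach person 2nd person -e → nefuthngethe.
Attach polarity negative -or → nefuthngetheor.
Attach tense remote past -fu → nefuthngetheorfu.
Attach voice reflexive -i → nefuthngetheorfui.
Apply vowel harmony: nefuthngetheorfui → nefuthngetheerfii.

nefuthngetheerfii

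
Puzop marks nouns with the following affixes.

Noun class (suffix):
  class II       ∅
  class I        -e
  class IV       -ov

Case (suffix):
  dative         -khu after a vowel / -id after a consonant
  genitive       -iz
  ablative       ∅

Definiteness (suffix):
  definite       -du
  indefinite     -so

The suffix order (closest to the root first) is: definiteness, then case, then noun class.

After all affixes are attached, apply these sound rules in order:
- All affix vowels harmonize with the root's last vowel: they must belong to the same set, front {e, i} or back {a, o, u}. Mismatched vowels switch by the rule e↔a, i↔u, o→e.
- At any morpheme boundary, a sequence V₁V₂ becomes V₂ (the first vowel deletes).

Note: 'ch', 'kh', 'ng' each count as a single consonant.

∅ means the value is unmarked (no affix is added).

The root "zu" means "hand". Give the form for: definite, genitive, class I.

Attach definiteness definite -du → zudu.
Attach case genitive -iz → zuduiz.
Attach noun class class I -e → zuduize.
Apply vowel harmony: zuduize → zuduuza.
Apply vowel deletion: zuduuza → zuduza.

zuduza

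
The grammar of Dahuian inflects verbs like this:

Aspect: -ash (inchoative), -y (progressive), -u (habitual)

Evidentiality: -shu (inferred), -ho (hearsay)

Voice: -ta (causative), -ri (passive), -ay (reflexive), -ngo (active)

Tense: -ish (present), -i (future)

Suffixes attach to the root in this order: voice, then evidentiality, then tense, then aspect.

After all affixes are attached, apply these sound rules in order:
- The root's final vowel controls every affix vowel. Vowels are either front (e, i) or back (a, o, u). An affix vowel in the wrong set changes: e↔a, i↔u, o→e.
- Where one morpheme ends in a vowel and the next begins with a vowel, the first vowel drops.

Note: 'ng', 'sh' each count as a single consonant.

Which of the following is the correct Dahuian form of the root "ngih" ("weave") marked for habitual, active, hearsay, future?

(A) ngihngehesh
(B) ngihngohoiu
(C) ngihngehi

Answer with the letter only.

Attach voice active -ngo → ngihngo.
Attach evidentiality hearsay -ho → ngihngoho.
Attach tense future -i → ngihngohoi.
Attach aspect habitual -u → ngihngohoiu.
Apply vowel harmony: ngihngohoiu → ngihngeheii.
Apply vowel deletion: ngihngeheii → ngihngehi.
So the correct form is ngihngehi, option (C).
(A) ngihngehesh is wrong: it uses inchoative instead of habitual for aspect.
(B) ngihngohoiu is wrong: it fails to apply the sound rule(s).

C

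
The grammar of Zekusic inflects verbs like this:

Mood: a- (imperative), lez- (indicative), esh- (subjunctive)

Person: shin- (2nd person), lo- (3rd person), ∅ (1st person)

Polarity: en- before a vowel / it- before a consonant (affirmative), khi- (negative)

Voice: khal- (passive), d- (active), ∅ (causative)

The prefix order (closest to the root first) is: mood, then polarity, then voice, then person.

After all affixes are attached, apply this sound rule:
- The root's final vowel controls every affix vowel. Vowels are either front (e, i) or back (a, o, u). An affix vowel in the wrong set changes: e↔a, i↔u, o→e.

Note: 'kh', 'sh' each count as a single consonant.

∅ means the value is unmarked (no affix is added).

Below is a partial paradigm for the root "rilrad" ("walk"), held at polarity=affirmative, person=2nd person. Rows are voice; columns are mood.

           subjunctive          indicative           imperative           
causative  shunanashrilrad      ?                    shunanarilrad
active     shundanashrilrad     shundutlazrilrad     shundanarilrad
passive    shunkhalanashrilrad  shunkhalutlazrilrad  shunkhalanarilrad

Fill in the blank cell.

shunutlazrilrad

Attach mood indicative lez- → lezrilrad.
Attach polarity affirmative it- (before consonant 'l') → itlezrilrad.
voice = causative: zero marking, form stays itlezrilrad.
Attach person 2nd person shin- → shinitlezrilrad.
Apply vowel harmony: shinitlezrilrad → shunutlazrilrad.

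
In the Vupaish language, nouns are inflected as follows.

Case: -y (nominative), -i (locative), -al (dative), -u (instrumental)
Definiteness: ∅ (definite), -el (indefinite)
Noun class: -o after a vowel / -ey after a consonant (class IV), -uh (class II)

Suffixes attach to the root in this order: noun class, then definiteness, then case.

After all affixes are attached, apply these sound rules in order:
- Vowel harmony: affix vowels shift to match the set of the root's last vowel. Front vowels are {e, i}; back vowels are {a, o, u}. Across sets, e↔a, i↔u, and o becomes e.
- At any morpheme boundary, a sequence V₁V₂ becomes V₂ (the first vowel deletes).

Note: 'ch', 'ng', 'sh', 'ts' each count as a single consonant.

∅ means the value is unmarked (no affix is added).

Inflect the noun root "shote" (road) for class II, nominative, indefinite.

Attach noun class class II -uh → shoteuh.
Attach definiteness indefinite -el → shoteuhel.
Attach case nominative -y → shoteuhely.
Apply vowel harmony: shoteuhely → shoteihely.
Apply vowel deletion: shoteihely → shotihely.

shotihely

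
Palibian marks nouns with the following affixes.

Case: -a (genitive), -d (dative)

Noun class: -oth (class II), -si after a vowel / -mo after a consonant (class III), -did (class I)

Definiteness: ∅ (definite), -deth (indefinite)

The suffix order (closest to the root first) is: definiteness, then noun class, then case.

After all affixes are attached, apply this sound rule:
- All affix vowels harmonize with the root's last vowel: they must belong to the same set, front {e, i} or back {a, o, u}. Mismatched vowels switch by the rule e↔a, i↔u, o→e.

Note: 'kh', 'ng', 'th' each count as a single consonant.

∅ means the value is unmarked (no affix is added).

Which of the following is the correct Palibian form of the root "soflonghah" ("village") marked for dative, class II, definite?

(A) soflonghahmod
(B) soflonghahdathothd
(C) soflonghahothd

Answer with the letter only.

C

definiteness = definite: zero marking, form stays soflonghah.
Attach noun class class II -oth → soflonghahoth.
Attach case dative -d → soflonghahothd.
Vowel harmony: no change.
So the correct form is soflonghahothd, option (C).
(A) soflonghahmod is wrong: it uses class III instead of class II for noun class.
(B) soflonghahdathothd is wrong: it uses indefinite instead of definite for definiteness.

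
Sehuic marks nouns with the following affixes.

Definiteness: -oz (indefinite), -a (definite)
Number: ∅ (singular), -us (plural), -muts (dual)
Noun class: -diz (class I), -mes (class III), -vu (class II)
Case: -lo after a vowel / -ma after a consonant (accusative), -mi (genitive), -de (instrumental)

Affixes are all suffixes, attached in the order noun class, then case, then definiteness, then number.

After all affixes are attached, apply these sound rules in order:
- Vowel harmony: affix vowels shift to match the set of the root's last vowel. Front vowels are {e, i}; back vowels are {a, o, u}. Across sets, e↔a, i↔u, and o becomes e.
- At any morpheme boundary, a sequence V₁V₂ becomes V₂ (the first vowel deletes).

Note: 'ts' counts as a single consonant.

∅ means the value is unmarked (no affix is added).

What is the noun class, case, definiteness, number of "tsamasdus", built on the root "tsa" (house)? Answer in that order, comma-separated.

Segment: tsa-mes-de-a-us.
noun class: -mes → class III.
case: -de → instrumental.
definiteness: -a → definite.
number: -us → plural.

class III, instrumental, definite, plural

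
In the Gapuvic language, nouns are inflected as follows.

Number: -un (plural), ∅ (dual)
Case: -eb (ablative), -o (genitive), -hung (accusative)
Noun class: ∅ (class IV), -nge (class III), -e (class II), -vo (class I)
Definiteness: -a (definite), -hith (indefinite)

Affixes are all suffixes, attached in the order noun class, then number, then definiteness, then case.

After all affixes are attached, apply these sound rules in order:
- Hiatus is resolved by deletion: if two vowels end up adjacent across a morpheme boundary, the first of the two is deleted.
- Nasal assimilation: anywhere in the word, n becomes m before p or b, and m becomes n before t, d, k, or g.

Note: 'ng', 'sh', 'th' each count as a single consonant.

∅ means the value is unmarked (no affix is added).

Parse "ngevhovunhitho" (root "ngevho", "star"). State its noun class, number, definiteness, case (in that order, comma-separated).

class I, plural, indefinite, genitive

Segment: ngevho-vo-un-hith-o.
noun class: -vo → class I.
number: -un → plural.
definiteness: -hith → indefinite.
case: -o → genitive.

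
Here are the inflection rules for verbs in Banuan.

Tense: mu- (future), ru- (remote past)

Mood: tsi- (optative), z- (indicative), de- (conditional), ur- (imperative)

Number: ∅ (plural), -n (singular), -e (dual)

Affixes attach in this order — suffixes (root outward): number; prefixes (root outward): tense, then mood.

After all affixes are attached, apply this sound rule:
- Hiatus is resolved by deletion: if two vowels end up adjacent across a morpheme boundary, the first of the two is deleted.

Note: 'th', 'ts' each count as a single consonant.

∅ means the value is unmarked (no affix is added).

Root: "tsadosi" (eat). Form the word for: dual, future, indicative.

zmutsadose

Attach number dual -e → tsadosie.
Attach tense future mu- → mutsadosie.
Attach mood indicative z- → zmutsadosie.
Apply vowel deletion: zmutsadosie → zmutsadose.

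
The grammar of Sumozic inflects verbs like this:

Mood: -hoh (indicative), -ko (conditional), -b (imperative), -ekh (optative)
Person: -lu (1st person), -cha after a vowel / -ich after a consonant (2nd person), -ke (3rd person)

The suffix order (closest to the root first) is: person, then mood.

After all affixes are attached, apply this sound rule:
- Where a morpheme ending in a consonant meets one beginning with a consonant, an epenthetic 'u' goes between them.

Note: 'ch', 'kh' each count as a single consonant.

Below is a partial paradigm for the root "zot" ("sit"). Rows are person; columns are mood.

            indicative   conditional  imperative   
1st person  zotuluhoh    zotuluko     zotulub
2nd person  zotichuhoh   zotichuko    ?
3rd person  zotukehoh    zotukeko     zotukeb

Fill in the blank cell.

Attach person 2nd person -ich (after consonant 't') → zotich.
Attach mood imperative -b → zotichb.
Apply epenthesis: zotichb → zotichub.

zotichub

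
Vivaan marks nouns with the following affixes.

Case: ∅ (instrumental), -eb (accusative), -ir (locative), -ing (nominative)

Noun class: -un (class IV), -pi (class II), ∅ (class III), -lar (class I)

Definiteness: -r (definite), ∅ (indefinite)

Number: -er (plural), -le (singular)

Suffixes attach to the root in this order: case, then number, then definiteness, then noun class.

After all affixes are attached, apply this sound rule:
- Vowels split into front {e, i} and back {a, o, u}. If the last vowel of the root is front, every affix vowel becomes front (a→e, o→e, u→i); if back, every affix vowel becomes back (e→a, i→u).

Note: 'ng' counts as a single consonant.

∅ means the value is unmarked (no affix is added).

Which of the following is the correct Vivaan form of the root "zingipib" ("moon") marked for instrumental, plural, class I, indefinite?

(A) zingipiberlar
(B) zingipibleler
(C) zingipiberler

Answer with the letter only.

C

case = instrumental: zero marking, form stays zingipib.
Attach number plural -er → zingipiber.
definiteness = indefinite: zero marking, form stays zingipiber.
Attach noun class class I -lar → zingipiberlar.
Apply vowel harmony: zingipiberlar → zingipiberler.
So the correct form is zingipiberler, option (C).
(A) zingipiberlar is wrong: it fails to apply the sound rule(s).
(B) zingipibleler is wrong: it uses singular instead of plural for number.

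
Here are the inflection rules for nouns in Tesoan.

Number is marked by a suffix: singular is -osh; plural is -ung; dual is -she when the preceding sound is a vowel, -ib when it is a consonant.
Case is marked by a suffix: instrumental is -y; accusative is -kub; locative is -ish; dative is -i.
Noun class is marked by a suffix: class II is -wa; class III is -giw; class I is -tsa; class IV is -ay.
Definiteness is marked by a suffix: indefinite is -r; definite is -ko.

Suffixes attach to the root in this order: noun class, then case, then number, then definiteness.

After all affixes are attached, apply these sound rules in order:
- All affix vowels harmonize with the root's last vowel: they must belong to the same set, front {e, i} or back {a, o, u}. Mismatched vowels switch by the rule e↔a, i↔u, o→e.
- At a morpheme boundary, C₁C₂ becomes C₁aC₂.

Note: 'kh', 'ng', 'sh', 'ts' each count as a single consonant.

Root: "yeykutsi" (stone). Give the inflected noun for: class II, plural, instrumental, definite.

yeykutsiweyingake

Attach noun class class II -wa → yeykutsiwa.
Attach case instrumental -y → yeykutsiway.
Attach number plural -ung → yeykutsiwayung.
Attach definiteness definite -ko → yeykutsiwayungko.
Apply vowel harmony: yeykutsiwayungko → yeykutsiweyingke.
Apply epenthesis: yeykutsiweyingke → yeykutsiweyingake.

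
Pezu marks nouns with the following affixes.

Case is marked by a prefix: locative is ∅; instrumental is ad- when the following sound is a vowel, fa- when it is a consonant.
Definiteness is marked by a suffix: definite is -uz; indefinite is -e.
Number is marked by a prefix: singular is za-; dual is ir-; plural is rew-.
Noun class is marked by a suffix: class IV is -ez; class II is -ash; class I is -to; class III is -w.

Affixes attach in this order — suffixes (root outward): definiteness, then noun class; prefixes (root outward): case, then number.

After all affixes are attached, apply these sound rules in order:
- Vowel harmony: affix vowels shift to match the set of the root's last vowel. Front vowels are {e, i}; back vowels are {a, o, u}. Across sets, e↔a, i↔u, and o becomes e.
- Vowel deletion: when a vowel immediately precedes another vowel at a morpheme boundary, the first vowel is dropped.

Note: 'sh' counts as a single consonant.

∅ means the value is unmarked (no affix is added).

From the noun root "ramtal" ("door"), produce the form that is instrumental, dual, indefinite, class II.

urfaramtalash

Attach case instrumental fa- (before consonant 'r') → faramtal.
Attach definiteness indefinite -e → faramtale.
Attach noun class class II -ash → faramtaleash.
Attach number dual ir- → irfaramtaleash.
Apply vowel harmony: irfaramtaleash → urfaramtalaash.
Apply vowel deletion: urfaramtalaash → urfaramtalash.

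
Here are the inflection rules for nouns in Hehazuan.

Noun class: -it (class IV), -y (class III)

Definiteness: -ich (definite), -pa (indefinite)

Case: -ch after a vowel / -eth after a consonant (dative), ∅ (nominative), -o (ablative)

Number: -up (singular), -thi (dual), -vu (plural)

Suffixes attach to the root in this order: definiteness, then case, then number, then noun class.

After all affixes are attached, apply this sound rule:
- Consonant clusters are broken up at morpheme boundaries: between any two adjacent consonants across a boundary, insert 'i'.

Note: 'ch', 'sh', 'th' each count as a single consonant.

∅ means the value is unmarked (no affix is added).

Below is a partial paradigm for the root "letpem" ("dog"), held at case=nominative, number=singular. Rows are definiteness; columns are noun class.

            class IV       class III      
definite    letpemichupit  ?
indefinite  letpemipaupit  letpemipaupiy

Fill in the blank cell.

Attach definiteness definite -ich → letpemich.
case = nominative: zero marking, form stays letpemich.
Attach number singular -up → letpemichup.
Attach noun class class III -y → letpemichupy.
Apply epenthesis: letpemichupy → letpemichupiy.

letpemichupiy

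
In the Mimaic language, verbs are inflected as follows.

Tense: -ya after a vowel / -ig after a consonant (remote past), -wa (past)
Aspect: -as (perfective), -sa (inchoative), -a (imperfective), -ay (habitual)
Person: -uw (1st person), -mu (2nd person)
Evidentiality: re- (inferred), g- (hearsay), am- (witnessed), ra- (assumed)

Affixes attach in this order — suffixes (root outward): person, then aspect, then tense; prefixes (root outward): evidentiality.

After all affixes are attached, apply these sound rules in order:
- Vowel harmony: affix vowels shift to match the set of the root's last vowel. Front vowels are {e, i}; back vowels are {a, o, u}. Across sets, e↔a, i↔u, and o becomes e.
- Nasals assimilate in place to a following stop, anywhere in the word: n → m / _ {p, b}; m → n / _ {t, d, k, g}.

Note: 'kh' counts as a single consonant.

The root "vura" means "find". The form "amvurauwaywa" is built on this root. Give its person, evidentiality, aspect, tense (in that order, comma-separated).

1st person, witnessed, habitual, past

Segment: am-vura-uw-ay-wa.
person: -uw → 1st person.
evidentiality: am- → witnessed.
aspect: -ay → habitual.
tense: -wa → past.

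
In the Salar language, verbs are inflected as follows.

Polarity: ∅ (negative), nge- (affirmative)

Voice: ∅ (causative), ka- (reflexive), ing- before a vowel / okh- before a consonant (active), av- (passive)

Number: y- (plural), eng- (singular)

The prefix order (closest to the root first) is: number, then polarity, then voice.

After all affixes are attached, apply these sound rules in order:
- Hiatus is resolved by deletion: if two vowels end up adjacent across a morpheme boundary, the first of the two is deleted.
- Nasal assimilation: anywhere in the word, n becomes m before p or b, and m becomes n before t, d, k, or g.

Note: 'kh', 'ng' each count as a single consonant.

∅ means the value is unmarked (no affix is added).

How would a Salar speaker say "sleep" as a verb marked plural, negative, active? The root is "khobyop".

Attach number plural y- → ykhobyop.
polarity = negative: zero marking, form stays ykhobyop.
Attach voice active okh- (before consonant 'y') → okhykhobyop.
Vowel deletion: no change.
Nasal assimilation: no change.

okhykhobyop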